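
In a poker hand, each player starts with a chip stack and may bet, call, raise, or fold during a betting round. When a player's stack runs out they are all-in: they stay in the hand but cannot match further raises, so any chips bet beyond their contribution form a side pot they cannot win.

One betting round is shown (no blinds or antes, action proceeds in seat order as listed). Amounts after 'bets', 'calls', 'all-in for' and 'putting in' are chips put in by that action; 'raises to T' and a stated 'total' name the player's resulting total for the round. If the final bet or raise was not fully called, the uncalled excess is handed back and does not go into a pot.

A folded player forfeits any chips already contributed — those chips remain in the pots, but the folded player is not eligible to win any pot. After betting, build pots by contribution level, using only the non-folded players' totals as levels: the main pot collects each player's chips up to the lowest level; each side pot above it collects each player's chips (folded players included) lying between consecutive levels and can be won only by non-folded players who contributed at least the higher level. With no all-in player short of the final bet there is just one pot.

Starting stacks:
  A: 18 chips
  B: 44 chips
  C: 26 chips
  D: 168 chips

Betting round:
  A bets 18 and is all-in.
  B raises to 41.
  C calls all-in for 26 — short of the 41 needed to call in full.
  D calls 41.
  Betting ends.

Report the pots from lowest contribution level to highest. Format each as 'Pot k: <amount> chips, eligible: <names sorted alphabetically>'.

Contributions: A=18, B=41, C=26, D=41
Pot levels (distinct totals of non-folded players): 18, 26, 41
Layer 1-18: 18 each from A, B, C, D = 18*4 = 72 chips; eligible A, B, C, D
Layer 19-26: 8 each from B, C, D = 8*3 = 24 chips; eligible B, C, D
Layer 27-41: 15 each from B, D = 15*2 = 30 chips; eligible B, D

Pot 1: 72 chips, eligible: A, B, C, D
Pot 2: 24 chips, eligible: B, C, D
Pot 3: 30 chips, eligible: B, D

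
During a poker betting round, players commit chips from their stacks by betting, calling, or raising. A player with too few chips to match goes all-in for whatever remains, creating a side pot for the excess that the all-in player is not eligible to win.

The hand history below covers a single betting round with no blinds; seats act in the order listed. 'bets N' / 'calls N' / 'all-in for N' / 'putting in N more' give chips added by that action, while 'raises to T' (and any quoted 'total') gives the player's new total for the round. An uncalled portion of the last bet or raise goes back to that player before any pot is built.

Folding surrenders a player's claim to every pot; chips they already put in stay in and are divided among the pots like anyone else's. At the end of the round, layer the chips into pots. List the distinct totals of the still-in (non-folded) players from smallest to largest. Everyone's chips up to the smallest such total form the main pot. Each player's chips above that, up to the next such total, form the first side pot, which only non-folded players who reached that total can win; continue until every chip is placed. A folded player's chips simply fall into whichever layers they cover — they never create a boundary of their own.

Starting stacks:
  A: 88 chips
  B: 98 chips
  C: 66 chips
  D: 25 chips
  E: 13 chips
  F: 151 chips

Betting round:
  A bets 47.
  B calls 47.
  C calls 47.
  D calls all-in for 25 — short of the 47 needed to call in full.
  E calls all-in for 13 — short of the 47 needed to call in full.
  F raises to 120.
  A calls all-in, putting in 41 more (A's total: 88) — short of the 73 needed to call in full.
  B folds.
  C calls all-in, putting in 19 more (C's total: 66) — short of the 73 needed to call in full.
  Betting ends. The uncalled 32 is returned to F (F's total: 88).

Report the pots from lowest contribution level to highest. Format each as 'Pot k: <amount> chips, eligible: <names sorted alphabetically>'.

Contributions (after 32 returned to F): A=88, B=47, C=66, D=25, E=13, F=88
Folded: B
Pot levels (distinct totals of non-folded players): 13, 25, 66, 88
Layer 1-13: 13 each from A, B, C, D, E, F = 13*6 = 78 chips; eligible A, C, D, E, F
Layer 14-25: 12 each from A, B, C, D, F = 12*5 = 60 chips; eligible A, C, D, F
Layer 26-66: A 41 + B 22 + C 41 + F 41 = 145 chips; eligible A, C, F
Layer 67-88: 22 each from A, F = 22*2 = 44 chips; eligible A, F

Pot 1: 78 chips, eligible: A, C, D, E, F
Pot 2: 60 chips, eligible: A, C, D, F
Pot 3: 145 chips, eligible: A, C, F
Pot 4: 44 chips, eligible: A, F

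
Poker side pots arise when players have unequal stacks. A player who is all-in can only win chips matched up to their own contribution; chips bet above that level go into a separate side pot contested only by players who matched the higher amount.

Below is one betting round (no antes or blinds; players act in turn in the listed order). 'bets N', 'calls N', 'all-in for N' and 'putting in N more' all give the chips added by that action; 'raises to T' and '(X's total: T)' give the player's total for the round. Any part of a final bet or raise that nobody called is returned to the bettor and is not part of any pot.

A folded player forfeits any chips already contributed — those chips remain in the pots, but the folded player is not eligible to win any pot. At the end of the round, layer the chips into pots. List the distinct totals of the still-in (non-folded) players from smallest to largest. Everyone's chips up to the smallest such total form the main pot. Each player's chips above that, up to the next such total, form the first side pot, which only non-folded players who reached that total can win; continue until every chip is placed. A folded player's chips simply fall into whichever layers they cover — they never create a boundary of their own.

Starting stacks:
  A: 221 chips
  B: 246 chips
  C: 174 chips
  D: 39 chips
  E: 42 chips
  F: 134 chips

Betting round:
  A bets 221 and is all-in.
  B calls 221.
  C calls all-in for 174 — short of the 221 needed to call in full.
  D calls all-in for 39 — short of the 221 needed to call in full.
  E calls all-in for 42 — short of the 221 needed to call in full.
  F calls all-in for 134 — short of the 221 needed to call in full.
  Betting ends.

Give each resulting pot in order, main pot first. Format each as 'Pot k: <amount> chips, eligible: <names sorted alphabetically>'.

Pot 1: 234 chips, eligible: A, B, C, D, E, F
Pot 2: 15 chips, eligible: A, B, C, E, F
Pot 3: 368 chips, eligible: A, B, C, F
Pot 4: 120 chips, eligible: A, B, C
Pot 5: 94 chips, eligible: A, B

Derivation:
Contributions: A=221, B=221, C=174, D=39, E=42, F=134
Pot levels (distinct totals of non-folded players): 39, 42, 134, 174, 221
Layer 1-39: 39 each from A, B, C, D, E, F = 39*6 = 234 chips; eligible A, B, C, D, E, F
Layer 40-42: 3 each from A, B, C, E, F = 3*5 = 15 chips; eligible A, B, C, E, F
Layer 43-134: 92 each from A, B, C, F = 92*4 = 368 chips; eligible A, B, C, F
Layer 135-174: 40 each from A, B, C = 40*3 = 120 chips; eligible A, B, C
Layer 175-221: 47 each from A, B = 47*2 = 94 chips; eligible A, B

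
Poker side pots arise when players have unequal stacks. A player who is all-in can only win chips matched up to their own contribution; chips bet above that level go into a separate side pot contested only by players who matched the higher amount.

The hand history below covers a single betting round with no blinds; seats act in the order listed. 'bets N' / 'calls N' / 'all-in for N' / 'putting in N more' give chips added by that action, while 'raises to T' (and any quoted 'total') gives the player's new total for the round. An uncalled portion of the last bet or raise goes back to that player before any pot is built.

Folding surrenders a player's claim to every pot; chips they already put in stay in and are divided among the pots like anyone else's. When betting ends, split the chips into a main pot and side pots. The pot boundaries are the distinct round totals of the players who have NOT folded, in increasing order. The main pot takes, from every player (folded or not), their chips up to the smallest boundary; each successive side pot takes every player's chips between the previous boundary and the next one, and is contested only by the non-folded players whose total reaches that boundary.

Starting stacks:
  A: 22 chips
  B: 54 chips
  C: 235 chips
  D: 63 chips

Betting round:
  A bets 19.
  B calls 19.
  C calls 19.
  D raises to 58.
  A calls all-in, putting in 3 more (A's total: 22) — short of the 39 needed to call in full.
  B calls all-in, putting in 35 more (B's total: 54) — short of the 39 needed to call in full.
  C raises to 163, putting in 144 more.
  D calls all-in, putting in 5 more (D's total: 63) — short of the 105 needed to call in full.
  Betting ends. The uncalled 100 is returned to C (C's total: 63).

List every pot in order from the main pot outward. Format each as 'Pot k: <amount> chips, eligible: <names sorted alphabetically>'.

Pot 1: 88 chips, eligible: A, B, C, D
Pot 2: 96 chips, eligible: B, C, D
Pot 3: 18 chips, eligible: C, D

Derivation:
Contributions (after 100 returned to C): A=22, B=54, C=63, D=63
Pot levels (distinct totals of non-folded players): 22, 54, 63
Layer 1-22: 22 each from A, B, C, D = 22*4 = 88 chips; eligible A, B, C, D
Layer 23-54: 32 each from B, C, D = 32*3 = 96 chips; eligible B, C, D
Layer 55-63: 9 each from C, D = 9*2 = 18 chips; eligible C, D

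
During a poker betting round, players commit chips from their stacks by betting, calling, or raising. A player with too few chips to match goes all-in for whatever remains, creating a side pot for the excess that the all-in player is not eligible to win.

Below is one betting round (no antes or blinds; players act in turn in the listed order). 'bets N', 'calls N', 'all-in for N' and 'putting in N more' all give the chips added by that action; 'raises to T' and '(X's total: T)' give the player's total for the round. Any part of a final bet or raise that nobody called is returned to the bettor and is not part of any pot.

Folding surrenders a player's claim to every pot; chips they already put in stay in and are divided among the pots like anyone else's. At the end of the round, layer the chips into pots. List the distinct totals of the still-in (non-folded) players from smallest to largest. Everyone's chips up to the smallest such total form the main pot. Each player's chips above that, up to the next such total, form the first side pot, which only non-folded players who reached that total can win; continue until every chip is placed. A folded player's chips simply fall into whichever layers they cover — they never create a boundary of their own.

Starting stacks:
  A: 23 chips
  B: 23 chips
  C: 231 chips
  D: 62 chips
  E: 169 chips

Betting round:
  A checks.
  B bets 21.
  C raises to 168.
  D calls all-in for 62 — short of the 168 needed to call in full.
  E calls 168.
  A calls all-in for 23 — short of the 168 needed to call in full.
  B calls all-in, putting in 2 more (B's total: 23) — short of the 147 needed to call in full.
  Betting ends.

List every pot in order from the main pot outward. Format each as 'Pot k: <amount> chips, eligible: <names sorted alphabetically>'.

Contributions: A=23, B=23, C=168, D=62, E=168
Pot levels (distinct totals of non-folded players): 23, 62, 168
Layer 1-23: 23 each from A, B, C, D, E = 23*5 = 115 chips; eligible A, B, C, D, E
Layer 24-62: 39 each from C, D, E = 39*3 = 117 chips; eligible C, D, E
Layer 63-168: 106 each from C, E = 106*2 = 212 chips; eligible C, E

Pot 1: 115 chips, eligible: A, B, C, D, E
Pot 2: 117 chips, eligible: C, D, E
Pot 3: 212 chips, eligible: C, E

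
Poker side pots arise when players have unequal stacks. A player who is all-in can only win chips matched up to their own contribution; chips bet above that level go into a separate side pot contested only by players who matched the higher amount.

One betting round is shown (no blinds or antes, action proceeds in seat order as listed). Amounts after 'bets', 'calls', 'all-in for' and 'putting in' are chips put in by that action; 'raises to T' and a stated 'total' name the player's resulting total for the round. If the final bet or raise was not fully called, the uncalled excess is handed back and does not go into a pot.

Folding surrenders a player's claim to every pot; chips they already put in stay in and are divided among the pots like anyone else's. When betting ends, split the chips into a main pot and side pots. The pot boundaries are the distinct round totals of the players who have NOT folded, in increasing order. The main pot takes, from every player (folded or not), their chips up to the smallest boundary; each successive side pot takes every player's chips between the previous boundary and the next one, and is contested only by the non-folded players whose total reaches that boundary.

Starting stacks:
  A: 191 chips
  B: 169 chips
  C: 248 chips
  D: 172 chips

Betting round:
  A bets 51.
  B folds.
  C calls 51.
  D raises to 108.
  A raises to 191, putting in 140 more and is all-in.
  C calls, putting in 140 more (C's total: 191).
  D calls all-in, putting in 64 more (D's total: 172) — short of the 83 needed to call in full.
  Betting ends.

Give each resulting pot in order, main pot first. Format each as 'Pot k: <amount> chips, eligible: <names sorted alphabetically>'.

Contributions: A=191, C=191, D=172
Folded: B
Pot levels (distinct totals of non-folded players): 172, 191
Layer 1-172: 172 each from A, C, D = 172*3 = 516 chips; eligible A, C, D
Layer 173-191: 19 each from A, C = 19*2 = 38 chips; eligible A, C

Pot 1: 516 chips, eligible: A, C, D
Pot 2: 38 chips, eligible: A, C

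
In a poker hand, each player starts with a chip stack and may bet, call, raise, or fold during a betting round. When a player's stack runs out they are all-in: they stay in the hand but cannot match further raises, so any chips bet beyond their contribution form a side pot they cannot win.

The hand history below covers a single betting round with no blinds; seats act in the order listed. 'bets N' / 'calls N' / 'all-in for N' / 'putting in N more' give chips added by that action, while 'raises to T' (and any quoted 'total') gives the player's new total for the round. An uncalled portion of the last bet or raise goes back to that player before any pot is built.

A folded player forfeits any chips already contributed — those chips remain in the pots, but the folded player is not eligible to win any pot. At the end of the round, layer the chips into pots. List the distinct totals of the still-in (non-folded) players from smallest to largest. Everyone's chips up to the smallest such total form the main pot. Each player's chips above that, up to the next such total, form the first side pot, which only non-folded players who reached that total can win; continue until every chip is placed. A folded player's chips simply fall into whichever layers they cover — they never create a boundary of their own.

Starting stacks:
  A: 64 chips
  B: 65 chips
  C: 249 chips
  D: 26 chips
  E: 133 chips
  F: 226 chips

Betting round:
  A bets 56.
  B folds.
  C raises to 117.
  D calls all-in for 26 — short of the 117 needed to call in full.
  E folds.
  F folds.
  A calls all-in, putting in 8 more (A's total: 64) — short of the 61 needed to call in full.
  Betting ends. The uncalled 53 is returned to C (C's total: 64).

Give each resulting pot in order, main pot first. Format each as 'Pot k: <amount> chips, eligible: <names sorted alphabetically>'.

Pot 1: 78 chips, eligible: A, C, D
Pot 2: 76 chips, eligible: A, C

Derivation:
Contributions (after 53 returned to C): A=64, C=64, D=26
Folded: B, E, F
Pot levels (distinct totals of non-folded players): 26, 64
Layer 1-26: 26 each from A, C, D = 26*3 = 78 chips; eligible A, C, D
Layer 27-64: 38 each from A, C = 38*2 = 76 chips; eligible A, C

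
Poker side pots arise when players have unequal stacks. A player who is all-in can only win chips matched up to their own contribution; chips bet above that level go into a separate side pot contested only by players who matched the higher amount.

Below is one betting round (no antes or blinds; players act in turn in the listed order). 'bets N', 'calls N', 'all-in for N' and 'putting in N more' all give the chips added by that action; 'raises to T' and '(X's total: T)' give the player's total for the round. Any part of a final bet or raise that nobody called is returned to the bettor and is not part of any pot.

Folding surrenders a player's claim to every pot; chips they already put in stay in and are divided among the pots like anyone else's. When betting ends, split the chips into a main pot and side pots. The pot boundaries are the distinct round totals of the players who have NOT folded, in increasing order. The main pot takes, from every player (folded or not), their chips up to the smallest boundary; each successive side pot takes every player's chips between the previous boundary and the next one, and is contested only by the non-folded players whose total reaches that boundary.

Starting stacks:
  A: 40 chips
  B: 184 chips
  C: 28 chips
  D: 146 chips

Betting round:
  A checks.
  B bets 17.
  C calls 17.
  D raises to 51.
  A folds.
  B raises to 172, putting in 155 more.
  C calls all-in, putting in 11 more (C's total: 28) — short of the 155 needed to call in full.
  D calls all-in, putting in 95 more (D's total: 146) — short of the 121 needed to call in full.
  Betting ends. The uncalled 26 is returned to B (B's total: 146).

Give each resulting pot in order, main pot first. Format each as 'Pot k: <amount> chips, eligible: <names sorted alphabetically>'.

Pot 1: 84 chips, eligible: B, C, D
Pot 2: 236 chips, eligible: B, D

Derivation:
Contributions (after 26 returned to B): B=146, C=28, D=146
Folded: A
Pot levels (distinct totals of non-folded players): 28, 146
Layer 1-28: 28 each from B, C, D = 28*3 = 84 chips; eligible B, C, D
Layer 29-146: 118 each from B, D = 118*2 = 236 chips; eligible B, D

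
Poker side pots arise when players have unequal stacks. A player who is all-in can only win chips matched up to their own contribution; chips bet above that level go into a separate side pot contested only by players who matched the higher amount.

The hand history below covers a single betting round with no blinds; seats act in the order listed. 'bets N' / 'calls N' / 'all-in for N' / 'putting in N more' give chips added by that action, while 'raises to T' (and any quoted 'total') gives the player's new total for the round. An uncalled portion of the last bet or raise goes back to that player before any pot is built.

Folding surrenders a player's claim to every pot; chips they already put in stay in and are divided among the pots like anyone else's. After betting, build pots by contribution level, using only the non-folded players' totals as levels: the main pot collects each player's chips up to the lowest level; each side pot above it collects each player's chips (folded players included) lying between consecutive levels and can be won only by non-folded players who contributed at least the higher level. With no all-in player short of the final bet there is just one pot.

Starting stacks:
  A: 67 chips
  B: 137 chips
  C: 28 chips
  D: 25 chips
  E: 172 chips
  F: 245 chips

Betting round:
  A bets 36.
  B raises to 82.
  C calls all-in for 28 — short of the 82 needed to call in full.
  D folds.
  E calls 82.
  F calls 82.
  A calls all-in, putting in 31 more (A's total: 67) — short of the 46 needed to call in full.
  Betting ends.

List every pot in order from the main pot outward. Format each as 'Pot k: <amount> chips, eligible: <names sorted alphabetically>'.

Contributions: A=67, B=82, C=28, E=82, F=82
Folded: D
Pot levels (distinct totals of non-folded players): 28, 67, 82
Layer 1-28: 28 each from A, B, C, E, F = 28*5 = 140 chips; eligible A, B, C, E, F
Layer 29-67: 39 each from A, B, E, F = 39*4 = 156 chips; eligible A, B, E, F
Layer 68-82: 15 each from B, E, F = 15*3 = 45 chips; eligible B, E, F

Pot 1: 140 chips, eligible: A, B, C, E, F
Pot 2: 156 chips, eligible: A, B, E, F
Pot 3: 45 chips, eligible: B, E, F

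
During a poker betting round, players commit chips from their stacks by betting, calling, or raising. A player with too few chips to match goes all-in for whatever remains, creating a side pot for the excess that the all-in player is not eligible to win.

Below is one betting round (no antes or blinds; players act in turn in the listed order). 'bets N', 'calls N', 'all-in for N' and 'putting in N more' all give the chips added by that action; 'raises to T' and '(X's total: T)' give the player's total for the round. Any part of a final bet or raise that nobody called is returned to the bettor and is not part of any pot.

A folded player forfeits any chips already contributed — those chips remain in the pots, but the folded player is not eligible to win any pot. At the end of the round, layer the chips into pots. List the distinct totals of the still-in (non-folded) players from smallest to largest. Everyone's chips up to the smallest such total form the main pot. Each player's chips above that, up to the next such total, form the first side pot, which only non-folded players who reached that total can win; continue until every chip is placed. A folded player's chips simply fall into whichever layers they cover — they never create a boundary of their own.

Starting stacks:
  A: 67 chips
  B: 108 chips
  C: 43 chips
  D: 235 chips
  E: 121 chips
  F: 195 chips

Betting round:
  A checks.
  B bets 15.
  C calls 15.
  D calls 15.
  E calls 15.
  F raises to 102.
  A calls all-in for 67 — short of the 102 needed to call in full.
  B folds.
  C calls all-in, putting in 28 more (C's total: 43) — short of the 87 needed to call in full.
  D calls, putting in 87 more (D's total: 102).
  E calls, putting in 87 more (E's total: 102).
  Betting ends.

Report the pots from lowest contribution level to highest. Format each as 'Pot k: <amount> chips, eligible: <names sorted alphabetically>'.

Contributions: A=67, B=15, C=43, D=102, E=102, F=102
Folded: B
Pot levels (distinct totals of non-folded players): 43, 67, 102
Layer 1-43: A 43 + B 15 + C 43 + D 43 + E 43 + F 43 = 230 chips; eligible A, C, D, E, F
Layer 44-67: 24 each from A, D, E, F = 24*4 = 96 chips; eligible A, D, E, F
Layer 68-102: 35 each from D, E, F = 35*3 = 105 chips; eligible D, E, F

Pot 1: 230 chips, eligible: A, C, D, E, F
Pot 2: 96 chips, eligible: A, D, E, F
Pot 3: 105 chips, eligible: D, E, F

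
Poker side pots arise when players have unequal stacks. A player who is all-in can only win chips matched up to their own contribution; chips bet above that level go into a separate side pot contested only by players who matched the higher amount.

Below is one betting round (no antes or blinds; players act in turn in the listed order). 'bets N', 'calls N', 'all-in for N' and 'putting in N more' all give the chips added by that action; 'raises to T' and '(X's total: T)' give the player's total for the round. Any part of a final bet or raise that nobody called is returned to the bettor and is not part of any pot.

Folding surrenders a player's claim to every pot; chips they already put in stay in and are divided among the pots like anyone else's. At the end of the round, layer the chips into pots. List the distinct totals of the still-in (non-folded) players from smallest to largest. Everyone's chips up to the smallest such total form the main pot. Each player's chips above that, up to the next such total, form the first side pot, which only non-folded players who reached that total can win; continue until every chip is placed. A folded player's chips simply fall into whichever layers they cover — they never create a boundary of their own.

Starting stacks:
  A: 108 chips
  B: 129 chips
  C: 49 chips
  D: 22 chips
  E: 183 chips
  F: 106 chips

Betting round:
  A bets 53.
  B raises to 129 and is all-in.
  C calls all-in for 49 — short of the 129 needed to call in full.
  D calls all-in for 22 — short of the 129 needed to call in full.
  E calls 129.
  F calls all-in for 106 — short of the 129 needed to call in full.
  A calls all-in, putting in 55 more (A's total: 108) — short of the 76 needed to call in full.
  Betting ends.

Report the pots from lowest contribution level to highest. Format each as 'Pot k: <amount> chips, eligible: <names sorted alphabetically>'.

Contributions: A=108, B=129, C=49, D=22, E=129, F=106
Pot levels (distinct totals of non-folded players): 22, 49, 106, 108, 129
Layer 1-22: 22 each from A, B, C, D, E, F = 22*6 = 132 chips; eligible A, B, C, D, E, F
Layer 23-49: 27 each from A, B, C, E, F = 27*5 = 135 chips; eligible A, B, C, E, F
Layer 50-106: 57 each from A, B, E, F = 57*4 = 228 chips; eligible A, B, E, F
Layer 107-108: 2 each from A, B, E = 2*3 = 6 chips; eligible A, B, E
Layer 109-129: 21 each from B, E = 21*2 = 42 chips; eligible B, E

Pot 1: 132 chips, eligible: A, B, C, D, E, F
Pot 2: 135 chips, eligible: A, B, C, E, F
Pot 3: 228 chips, eligible: A, B, E, F
Pot 4: 6 chips, eligible: A, B, E
Pot 5: 42 chips, eligible: B, E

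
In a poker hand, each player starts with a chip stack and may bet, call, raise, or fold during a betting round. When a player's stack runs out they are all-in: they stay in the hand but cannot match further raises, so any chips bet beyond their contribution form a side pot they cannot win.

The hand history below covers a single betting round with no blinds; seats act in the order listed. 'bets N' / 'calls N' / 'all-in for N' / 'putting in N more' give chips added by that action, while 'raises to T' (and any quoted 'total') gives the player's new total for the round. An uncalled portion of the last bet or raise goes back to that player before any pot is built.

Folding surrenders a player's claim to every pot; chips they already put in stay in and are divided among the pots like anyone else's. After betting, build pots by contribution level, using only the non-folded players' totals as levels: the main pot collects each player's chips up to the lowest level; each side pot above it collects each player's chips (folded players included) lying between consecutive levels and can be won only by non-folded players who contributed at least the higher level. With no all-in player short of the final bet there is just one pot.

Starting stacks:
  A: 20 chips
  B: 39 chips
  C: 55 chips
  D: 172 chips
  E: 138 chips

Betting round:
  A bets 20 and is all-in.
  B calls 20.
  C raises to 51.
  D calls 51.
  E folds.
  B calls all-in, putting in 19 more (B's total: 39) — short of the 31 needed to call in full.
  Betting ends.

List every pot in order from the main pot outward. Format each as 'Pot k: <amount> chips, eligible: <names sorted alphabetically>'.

Contributions: A=20, B=39, C=51, D=51
Folded: E
Pot levels (distinct totals of non-folded players): 20, 39, 51
Layer 1-20: 20 each from A, B, C, D = 20*4 = 80 chips; eligible A, B, C, D
Layer 21-39: 19 each from B, C, D = 19*3 = 57 chips; eligible B, C, D
Layer 40-51: 12 each from C, D = 12*2 = 24 chips; eligible C, D

Pot 1: 80 chips, eligible: A, B, C, D
Pot 2: 57 chips, eligible: B, C, D
Pot 3: 24 chips, eligible: C, D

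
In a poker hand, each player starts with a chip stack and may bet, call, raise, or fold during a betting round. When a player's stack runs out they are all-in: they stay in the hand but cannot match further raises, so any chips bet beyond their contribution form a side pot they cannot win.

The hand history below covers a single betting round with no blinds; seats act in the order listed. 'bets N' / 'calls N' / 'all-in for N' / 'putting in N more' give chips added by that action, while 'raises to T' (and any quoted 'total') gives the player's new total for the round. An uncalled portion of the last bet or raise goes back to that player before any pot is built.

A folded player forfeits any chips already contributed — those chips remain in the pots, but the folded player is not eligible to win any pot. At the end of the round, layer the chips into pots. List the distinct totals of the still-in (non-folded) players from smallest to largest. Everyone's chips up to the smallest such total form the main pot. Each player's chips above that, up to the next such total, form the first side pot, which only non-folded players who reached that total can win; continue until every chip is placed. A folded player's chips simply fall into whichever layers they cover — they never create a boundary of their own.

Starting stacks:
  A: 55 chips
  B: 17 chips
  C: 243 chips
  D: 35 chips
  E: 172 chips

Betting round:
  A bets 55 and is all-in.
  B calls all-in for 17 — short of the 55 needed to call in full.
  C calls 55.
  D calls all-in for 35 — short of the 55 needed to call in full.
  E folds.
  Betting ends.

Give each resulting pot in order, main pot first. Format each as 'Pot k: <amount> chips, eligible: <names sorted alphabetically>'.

Pot 1: 68 chips, eligible: A, B, C, D
Pot 2: 54 chips, eligible: A, C, D
Pot 3: 40 chips, eligible: A, C

Derivation:
Contributions: A=55, B=17, C=55, D=35
Folded: E
Pot levels (distinct totals of non-folded players): 17, 35, 55
Layer 1-17: 17 each from A, B, C, D = 17*4 = 68 chips; eligible A, B, C, D
Layer 18-35: 18 each from A, C, D = 18*3 = 54 chips; eligible A, C, D
Layer 36-55: 20 each from A, C = 20*2 = 40 chips; eligible A, C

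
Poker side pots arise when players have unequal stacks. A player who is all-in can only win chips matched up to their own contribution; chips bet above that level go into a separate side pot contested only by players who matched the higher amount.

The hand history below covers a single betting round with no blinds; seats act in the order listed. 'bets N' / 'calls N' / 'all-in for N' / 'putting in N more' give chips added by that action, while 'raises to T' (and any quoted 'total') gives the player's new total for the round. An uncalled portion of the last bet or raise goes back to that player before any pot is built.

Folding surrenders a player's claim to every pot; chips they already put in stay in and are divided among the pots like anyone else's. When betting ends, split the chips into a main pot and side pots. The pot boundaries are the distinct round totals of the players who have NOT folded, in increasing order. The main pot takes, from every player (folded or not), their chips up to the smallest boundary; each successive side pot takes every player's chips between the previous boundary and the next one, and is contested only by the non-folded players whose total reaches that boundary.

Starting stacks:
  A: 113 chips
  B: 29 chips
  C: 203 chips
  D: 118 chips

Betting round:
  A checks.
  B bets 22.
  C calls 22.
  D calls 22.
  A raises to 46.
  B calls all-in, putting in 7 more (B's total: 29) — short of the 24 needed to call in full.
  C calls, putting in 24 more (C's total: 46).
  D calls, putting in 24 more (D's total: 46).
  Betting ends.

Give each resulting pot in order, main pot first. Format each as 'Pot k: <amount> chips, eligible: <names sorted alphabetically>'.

Pot 1: 116 chips, eligible: A, B, C, D
Pot 2: 51 chips, eligible: A, C, D

Derivation:
Contributions: A=46, B=29, C=46, D=46
Pot levels (distinct totals of non-folded players): 29, 46
Layer 1-29: 29 each from A, B, C, D = 29*4 = 116 chips; eligible A, B, C, D
Layer 30-46: 17 each from A, C, D = 17*3 = 51 chips; eligible A, C, D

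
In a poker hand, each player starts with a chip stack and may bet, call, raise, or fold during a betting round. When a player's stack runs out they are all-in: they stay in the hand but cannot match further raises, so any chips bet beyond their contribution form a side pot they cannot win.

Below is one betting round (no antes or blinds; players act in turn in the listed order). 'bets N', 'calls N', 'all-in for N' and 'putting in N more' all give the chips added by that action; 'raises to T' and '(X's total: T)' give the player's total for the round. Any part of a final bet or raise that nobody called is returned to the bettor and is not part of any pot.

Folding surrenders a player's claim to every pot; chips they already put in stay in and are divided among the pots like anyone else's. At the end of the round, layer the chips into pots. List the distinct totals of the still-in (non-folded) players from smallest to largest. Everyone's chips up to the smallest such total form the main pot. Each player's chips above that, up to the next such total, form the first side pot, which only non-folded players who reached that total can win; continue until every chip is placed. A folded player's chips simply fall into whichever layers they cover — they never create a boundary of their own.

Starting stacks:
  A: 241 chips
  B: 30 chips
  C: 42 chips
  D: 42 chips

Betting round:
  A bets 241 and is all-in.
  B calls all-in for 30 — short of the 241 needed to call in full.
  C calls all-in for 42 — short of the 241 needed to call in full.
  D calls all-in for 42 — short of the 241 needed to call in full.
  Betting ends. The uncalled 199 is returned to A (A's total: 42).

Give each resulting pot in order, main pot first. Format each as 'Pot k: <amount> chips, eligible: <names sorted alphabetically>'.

Pot 1: 120 chips, eligible: A, B, C, D
Pot 2: 36 chips, eligible: A, C, D

Derivation:
Contributions (after 199 returned to A): A=42, B=30, C=42, D=42
Pot levels (distinct totals of non-folded players): 30, 42
Layer 1-30: 30 each from A, B, C, D = 30*4 = 120 chips; eligible A, B, C, D
Layer 31-42: 12 each from A, C, D = 12*3 = 36 chips; eligible A, C, D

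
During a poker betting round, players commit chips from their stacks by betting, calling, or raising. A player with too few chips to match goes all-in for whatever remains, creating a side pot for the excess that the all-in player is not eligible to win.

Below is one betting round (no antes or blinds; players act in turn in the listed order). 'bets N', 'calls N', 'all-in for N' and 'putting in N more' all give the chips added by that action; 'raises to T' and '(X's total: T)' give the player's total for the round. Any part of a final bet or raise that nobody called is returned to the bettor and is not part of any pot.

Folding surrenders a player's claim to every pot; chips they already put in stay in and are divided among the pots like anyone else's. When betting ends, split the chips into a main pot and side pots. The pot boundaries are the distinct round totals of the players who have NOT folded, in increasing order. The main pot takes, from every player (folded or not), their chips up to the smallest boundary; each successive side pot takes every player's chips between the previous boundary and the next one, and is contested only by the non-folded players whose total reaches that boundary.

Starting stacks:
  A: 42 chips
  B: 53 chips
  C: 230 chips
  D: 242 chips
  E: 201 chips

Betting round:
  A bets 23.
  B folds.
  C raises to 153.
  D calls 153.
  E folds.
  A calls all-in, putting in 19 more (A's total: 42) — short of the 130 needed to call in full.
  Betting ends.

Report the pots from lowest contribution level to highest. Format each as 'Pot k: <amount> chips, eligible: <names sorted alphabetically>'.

Contributions: A=42, C=153, D=153
Folded: B, E
Pot levels (distinct totals of non-folded players): 42, 153
Layer 1-42: 42 each from A, C, D = 42*3 = 126 chips; eligible A, C, D
Layer 43-153: 111 each from C, D = 111*2 = 222 chips; eligible C, D

Pot 1: 126 chips, eligible: A, C, D
Pot 2: 222 chips, eligible: C, D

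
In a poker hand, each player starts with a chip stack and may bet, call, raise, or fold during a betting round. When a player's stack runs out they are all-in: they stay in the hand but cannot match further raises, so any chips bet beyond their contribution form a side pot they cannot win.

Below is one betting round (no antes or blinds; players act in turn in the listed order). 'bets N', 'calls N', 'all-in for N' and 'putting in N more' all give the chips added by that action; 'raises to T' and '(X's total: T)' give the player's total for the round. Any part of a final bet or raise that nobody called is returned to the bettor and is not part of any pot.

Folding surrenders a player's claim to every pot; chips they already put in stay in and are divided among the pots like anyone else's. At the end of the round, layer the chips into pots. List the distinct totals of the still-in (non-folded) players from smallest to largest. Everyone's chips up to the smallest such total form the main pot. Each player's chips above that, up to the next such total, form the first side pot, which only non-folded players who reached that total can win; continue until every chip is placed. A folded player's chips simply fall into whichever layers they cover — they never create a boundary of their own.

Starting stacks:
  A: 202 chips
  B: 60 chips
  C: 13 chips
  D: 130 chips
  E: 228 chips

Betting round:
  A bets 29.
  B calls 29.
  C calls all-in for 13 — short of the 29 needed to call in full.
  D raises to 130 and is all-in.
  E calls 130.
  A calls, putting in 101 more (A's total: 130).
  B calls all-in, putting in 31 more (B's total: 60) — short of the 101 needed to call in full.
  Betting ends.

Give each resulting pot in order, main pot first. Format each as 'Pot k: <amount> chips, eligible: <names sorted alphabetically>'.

Contributions: A=130, B=60, C=13, D=130, E=130
Pot levels (distinct totals of non-folded players): 13, 60, 130
Layer 1-13: 13 each from A, B, C, D, E = 13*5 = 65 chips; eligible A, B, C, D, E
Layer 14-60: 47 each from A, B, D, E = 47*4 = 188 chips; eligible A, B, D, E
Layer 61-130: 70 each from A, D, E = 70*3 = 210 chips; eligible A, D, E

Pot 1: 65 chips, eligible: A, B, C, D, E
Pot 2: 188 chips, eligible: A, B, D, E
Pot 3: 210 chips, eligible: A, D, E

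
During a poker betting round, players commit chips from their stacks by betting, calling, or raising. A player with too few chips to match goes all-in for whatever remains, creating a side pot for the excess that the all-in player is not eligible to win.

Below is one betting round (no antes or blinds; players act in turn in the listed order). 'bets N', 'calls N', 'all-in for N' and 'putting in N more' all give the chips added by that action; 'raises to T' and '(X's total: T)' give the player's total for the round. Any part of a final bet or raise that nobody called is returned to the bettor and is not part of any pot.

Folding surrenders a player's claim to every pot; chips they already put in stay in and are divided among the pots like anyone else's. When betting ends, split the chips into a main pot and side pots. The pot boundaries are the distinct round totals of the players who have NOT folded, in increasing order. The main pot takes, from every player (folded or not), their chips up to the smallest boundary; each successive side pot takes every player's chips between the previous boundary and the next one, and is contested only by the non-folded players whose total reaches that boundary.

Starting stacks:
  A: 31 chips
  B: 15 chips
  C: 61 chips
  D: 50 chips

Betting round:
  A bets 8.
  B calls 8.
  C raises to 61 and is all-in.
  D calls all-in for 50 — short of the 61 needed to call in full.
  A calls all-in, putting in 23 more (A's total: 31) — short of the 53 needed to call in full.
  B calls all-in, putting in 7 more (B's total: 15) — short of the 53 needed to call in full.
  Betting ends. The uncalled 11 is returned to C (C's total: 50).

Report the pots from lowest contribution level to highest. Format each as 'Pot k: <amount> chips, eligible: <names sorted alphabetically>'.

Pot 1: 60 chips, eligible: A, B, C, D
Pot 2: 48 chips, eligible: A, C, D
Pot 3: 38 chips, eligible: C, D

Derivation:
Contributions (after 11 returned to C): A=31, B=15, C=50, D=50
Pot levels (distinct totals of non-folded players): 15, 31, 50
Layer 1-15: 15 each from A, B, C, D = 15*4 = 60 chips; eligible A, B, C, D
Layer 16-31: 16 each from A, C, D = 16*3 = 48 chips; eligible A, C, D
Layer 32-50: 19 each from C, D = 19*2 = 38 chips; eligible C, D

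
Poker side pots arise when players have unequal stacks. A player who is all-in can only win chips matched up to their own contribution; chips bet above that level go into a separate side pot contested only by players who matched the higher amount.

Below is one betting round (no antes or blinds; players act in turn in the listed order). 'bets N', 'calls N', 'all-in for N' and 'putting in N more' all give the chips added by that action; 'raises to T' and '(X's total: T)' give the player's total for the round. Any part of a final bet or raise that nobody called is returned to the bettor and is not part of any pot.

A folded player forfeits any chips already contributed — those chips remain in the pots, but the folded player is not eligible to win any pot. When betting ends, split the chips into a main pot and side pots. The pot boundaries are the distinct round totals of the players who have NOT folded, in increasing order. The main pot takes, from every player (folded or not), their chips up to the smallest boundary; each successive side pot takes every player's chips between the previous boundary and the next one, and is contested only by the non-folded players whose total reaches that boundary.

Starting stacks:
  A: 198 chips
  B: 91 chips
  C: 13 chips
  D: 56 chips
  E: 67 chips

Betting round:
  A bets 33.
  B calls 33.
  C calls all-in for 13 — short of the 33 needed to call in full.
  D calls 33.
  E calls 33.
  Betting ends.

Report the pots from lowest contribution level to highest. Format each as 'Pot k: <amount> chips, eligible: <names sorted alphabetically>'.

Contributions: A=33, B=33, C=13, D=33, E=33
Pot levels (distinct totals of non-folded players): 13, 33
Layer 1-13: 13 each from A, B, C, D, E = 13*5 = 65 chips; eligible A, B, C, D, E
Layer 14-33: 20 each from A, B, D, E = 20*4 = 80 chips; eligible A, B, D, E

Pot 1: 65 chips, eligible: A, B, C, D, E
Pot 2: 80 chips, eligible: A, B, D, E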